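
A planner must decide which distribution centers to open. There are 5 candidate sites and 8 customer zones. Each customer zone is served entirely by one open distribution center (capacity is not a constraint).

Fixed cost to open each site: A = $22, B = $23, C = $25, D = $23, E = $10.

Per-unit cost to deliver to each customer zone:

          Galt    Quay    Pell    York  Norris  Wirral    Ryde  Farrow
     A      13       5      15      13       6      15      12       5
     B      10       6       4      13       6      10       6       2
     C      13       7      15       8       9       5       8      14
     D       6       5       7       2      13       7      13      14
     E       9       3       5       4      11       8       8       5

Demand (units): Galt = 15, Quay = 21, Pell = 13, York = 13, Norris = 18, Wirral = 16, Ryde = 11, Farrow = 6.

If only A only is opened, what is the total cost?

Each customer zone is assigned to its cheapest site among the open ones.
{A}: Galt→A 13·15=195, Quay→A 5·21=105, Pell→A 15·13=195, York→A 13·13=169, Norris→A 6·18=108, Wirral→A 15·16=240, Ryde→A 12·11=132, Farrow→A 5·6=30. Service 1174; fixed 22; total 1196.

Total cost: 1196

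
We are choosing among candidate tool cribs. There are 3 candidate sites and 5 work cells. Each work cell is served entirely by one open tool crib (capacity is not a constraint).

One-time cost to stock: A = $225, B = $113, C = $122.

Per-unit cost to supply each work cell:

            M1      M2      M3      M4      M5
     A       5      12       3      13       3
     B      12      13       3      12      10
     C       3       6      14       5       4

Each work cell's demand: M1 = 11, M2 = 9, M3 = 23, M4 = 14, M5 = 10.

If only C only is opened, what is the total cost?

Total cost: 641

Each work cell is assigned to its cheapest site among the open ones.
{C}: M1→C 3·11=33, M2→C 6·9=54, M3→C 14·23=322, M4→C 5·14=70, M5→C 4·10=40. Service 519; fixed 122; total 641.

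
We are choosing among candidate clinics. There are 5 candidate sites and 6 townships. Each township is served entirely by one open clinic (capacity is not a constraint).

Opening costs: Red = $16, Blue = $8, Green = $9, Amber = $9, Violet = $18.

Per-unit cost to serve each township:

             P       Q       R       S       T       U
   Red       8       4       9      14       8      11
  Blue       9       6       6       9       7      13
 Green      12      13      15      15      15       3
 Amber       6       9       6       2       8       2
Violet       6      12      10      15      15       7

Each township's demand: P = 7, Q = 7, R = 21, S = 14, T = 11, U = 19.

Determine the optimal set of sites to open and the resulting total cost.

Open Blue and Amber; minimum total cost 370.

For any fixed open set, each township goes to its cheapest open site; total = fixed + service.
{Blue, Amber}: P→Amber 6·7=42, Q→Blue 6·7=42, R→Blue 6·21=126, S→Amber 2·14=28, T→Blue 7·11=77, U→Amber 2·19=38. Service 353; fixed 17; total 370.
{Red, Blue, Amber}: service 339 + fixed 33 = 372
{Red, Amber}: P→Amber 6·7=42, Q→Red 4·7=28, R→Amber 6·21=126, S→Amber 2·14=28, T→Red 8·11=88, U→Amber 2·19=38. Service 350; fixed 25; total 375.
{Red, Blue, Green, Amber, Violet}: service 339 + fixed 60 = 399
No other subset beats 370.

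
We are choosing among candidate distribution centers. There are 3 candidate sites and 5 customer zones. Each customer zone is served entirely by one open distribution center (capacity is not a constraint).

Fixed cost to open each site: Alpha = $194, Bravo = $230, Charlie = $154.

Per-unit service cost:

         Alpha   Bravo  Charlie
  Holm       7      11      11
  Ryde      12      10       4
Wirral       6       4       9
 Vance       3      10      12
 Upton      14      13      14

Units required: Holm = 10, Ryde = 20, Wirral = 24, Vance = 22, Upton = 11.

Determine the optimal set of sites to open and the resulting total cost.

Open Alpha and Charlie; minimum total cost 862.

For any fixed open set, each customer zone goes to its cheapest open site; total = fixed + service.
{Alpha, Charlie}: Holm→Alpha 7·10=70, Ryde→Charlie 4·20=80, Wirral→Alpha 6·24=144, Vance→Alpha 3·22=66, Upton→Alpha 14·11=154. Service 514; fixed 348; total 862.
{Alpha}: Holm→Alpha 7·10=70, Ryde→Alpha 12·20=240, Wirral→Alpha 6·24=144, Vance→Alpha 3·22=66, Upton→Alpha 14·11=154. Service 674; fixed 194; total 868.
{Charlie}: Holm→Charlie 11·10=110, Ryde→Charlie 4·20=80, Wirral→Charlie 9·24=216, Vance→Charlie 12·22=264, Upton→Charlie 14·11=154. Service 824; fixed 154; total 978.
{Alpha, Bravo, Charlie}: service 455 + fixed 578 = 1033
No other subset beats 862.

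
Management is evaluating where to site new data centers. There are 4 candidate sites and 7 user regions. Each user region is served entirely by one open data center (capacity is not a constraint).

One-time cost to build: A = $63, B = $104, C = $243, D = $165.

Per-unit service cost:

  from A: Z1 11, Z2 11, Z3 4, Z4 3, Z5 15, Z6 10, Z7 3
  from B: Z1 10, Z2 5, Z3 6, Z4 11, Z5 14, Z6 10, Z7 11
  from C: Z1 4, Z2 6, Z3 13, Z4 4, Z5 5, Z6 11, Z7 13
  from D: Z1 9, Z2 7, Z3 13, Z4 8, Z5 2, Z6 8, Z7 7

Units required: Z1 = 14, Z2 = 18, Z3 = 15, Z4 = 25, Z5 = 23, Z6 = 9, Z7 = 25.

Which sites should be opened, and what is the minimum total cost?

For any fixed open set, each user region goes to its cheapest open site; total = fixed + service.
{A, D}: Z1→D 9·14=126, Z2→D 7·18=126, Z3→A 4·15=60, Z4→A 3·25=75, Z5→D 2·23=46, Z6→D 8·9=72, Z7→A 3·25=75. Service 580; fixed 228; total 808.
{A, B, D}: service 544 + fixed 332 = 876
{A, C}: Z1→C 4·14=56, Z2→C 6·18=108, Z3→A 4·15=60, Z4→A 3·25=75, Z5→C 5·23=115, Z6→A 10·9=90, Z7→A 3·25=75. Service 579; fixed 306; total 885.
{A, B, C, D}: service 474 + fixed 575 = 1049
No other subset beats 808.

Open A and D; minimum total cost 808.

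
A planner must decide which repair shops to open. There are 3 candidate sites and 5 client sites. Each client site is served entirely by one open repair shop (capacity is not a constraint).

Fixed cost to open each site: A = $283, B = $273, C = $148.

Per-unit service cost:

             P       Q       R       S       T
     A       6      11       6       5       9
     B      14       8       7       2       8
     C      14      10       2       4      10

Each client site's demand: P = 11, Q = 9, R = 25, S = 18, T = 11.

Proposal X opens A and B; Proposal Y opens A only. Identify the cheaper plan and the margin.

Proposal Y is cheaper by 181.

Proposal X: {A, B}: P→A 6·11=66, Q→B 8·9=72, R→A 6·25=150, S→B 2·18=36, T→B 8·11=88. Service 412; fixed 556; total 968.
Proposal Y: {A}: P→A 6·11=66, Q→A 11·9=99, R→A 6·25=150, S→A 5·18=90, T→A 9·11=99. Service 504; fixed 283; total 787.
Difference: |968 − 787| = 181.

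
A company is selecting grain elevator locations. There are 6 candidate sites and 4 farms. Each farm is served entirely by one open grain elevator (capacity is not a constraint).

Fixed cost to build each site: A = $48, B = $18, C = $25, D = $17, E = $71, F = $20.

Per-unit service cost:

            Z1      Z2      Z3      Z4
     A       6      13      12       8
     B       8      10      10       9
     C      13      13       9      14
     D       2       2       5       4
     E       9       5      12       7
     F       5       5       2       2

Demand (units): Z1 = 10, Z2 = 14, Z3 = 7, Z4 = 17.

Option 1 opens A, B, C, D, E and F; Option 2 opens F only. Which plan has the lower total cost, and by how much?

Option 1: {A, B, C, D, E, F}: Z1→D 2·10=20, Z2→D 2·14=28, Z3→F 2·7=14, Z4→F 2·17=34. Service 96; fixed 199; total 295.
Option 2: {F}: Z1→F 5·10=50, Z2→F 5·14=70, Z3→F 2·7=14, Z4→F 2·17=34. Service 168; fixed 20; total 188.
Difference: |295 − 188| = 107.

Option 2 is cheaper by 107.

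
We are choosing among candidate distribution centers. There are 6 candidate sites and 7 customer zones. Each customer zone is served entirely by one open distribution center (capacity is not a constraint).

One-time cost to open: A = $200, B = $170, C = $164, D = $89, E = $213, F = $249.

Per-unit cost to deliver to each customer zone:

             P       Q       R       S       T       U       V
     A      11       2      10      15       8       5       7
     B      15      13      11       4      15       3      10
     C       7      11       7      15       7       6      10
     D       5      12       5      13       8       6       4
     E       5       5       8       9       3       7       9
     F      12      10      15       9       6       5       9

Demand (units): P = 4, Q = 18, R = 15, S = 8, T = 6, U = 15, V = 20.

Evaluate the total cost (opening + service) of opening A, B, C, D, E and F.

Total cost: 1391

Each customer zone is assigned to its cheapest site among the open ones.
{A, B, C, D, E, F}: P→D 5·4=20, Q→A 2·18=36, R→D 5·15=75, S→B 4·8=32, T→E 3·6=18, U→B 3·15=45, V→D 4·20=80. Service 306; fixed 1085; total 1391.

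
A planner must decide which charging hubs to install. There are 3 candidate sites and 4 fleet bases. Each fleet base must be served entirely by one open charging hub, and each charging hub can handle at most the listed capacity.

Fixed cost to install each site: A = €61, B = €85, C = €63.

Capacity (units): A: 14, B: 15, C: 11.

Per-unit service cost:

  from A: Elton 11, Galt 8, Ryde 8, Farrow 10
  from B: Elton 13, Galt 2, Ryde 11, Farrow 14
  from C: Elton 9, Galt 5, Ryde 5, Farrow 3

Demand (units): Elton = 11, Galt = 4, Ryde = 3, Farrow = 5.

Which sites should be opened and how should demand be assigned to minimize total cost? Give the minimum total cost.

Minimum total cost: 304

Open {A, C}: Elton→A 11·11=121, Galt→C 5·4=20, Ryde→A 8·3=24, Farrow→C 3·5=15.
Loads: A carries 14/14, C carries 9/11. Service 180; fixed 124; total 304.
Next best feasible plan costs 329.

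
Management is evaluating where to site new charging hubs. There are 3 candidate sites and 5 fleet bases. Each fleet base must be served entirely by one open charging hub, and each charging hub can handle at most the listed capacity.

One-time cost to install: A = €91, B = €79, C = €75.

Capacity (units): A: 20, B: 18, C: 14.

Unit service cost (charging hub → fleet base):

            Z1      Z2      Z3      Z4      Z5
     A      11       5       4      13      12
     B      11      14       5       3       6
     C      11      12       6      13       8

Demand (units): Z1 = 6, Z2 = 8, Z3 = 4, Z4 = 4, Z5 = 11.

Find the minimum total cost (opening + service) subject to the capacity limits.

Open {A, B}: Z1→A 11·6=66, Z2→A 5·8=40, Z3→A 4·4=16, Z4→B 3·4=12, Z5→B 6·11=66.
Loads: A carries 18/20, B carries 15/18. Service 200; fixed 170; total 370.
Next best feasible plan costs 410.

Minimum total cost: 370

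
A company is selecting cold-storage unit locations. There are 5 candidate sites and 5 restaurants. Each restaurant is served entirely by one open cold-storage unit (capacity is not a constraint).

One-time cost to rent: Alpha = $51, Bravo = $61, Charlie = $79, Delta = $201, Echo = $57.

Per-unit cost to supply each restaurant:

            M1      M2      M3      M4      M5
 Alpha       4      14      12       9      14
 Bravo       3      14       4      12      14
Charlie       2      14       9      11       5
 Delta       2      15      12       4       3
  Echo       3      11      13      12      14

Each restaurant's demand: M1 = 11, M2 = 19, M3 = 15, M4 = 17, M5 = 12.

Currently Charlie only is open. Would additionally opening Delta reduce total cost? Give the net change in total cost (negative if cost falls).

Current service cost with {Charlie}: 670.
Adding Delta: each restaurant re-picks its cheapest; new service cost 527, saving 143.
Extra fixed cost: 201. Net change = 201 − 143 = 58.
(Totals: 749 → 807.)

No — net change +58 (cost rises by 58).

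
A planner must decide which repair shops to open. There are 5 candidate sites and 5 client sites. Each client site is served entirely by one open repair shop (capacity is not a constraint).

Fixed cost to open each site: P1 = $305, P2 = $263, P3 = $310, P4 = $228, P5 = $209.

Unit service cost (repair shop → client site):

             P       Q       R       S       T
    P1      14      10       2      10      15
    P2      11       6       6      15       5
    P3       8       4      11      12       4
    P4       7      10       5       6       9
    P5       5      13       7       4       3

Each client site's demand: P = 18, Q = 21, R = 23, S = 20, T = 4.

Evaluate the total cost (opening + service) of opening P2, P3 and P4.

Each client site is assigned to its cheapest site among the open ones.
{P2, P3, P4}: P→P4 7·18=126, Q→P3 4·21=84, R→P4 5·23=115, S→P4 6·20=120, T→P3 4·4=16. Service 461; fixed 801; total 1262.

Total cost: 1262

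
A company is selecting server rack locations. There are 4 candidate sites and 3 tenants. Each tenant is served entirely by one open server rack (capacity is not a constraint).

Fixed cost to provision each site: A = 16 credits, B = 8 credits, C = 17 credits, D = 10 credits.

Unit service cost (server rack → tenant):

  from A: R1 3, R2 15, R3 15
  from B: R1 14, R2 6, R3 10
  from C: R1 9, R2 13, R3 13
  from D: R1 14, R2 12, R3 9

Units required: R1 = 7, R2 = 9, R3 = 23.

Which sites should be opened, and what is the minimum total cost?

Open A, B and D; minimum total cost 316.

For any fixed open set, each tenant goes to its cheapest open site; total = fixed + service.
{A, B, D}: R1→A 3·7=21, R2→B 6·9=54, R3→D 9·23=207. Service 282; fixed 34; total 316.
{A, B}: R1→A 3·7=21, R2→B 6·9=54, R3→B 10·23=230. Service 305; fixed 24; total 329.
{A, B, C, D}: R1→A 3·7=21, R2→B 6·9=54, R3→D 9·23=207. Service 282; fixed 51; total 333.
{B}: service 382 + fixed 8 = 390
No other subset beats 316.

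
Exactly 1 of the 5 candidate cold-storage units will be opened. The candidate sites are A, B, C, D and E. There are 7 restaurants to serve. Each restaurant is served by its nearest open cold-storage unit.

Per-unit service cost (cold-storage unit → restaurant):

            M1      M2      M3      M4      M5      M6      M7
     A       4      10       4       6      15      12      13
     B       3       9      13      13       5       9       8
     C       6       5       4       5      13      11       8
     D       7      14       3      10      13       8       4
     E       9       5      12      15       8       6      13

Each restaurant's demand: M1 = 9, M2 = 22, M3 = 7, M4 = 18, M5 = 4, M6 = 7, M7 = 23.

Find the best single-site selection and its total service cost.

Choose C only; total service cost 595.

With exactly 1 open, each restaurant uses its cheapest among the chosen.
{C}: M1→C 6·9=54, M2→C 5·22=110, M3→C 4·7=28, M4→C 5·18=90, M5→C 13·4=52, M6→C 11·7=77, M7→C 8·23=184. Service cost 595.
{D}: service cost 772
{B}: service cost 817
Among all 5 size-1 choices, {C} is lowest.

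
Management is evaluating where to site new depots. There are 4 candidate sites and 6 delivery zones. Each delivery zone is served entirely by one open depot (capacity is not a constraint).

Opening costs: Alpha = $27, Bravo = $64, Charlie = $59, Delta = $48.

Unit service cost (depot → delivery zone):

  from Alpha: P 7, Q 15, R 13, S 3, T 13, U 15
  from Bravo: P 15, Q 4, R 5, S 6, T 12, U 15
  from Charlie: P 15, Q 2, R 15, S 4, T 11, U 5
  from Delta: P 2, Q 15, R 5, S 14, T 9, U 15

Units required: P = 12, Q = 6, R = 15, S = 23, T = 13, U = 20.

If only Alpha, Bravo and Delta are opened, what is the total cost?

Each delivery zone is assigned to its cheapest site among the open ones.
{Alpha, Bravo, Delta}: P→Delta 2·12=24, Q→Bravo 4·6=24, R→Bravo 5·15=75, S→Alpha 3·23=69, T→Delta 9·13=117, U→Alpha 15·20=300. Service 609; fixed 139; total 748.

Total cost: 748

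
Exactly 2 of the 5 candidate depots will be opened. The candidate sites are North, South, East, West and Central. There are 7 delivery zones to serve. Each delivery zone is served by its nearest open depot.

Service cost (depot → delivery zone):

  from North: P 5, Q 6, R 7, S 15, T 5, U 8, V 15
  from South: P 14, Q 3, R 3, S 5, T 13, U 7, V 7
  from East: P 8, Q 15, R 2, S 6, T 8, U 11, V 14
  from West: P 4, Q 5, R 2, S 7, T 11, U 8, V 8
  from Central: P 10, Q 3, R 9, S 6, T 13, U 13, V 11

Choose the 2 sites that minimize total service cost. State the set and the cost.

With exactly 2 open, each delivery zone uses its cheapest among the chosen.
{North, South}: P→North 5, Q→South 3, R→South 3, S→South 5, T→North 5, U→South 7, V→South 7. Service cost 35.
{North, West}: service cost 39
{South, West}: service cost 39
Among all 10 size-2 choices, {North, South} is lowest.

Choose North and South; total service cost 35.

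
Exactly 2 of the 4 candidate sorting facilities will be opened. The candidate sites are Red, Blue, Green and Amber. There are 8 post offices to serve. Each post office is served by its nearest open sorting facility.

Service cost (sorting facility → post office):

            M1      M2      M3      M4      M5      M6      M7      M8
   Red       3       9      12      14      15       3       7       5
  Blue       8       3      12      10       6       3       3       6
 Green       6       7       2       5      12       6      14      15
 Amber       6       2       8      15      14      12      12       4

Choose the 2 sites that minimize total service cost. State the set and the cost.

Choose Blue and Green; total service cost 34.

With exactly 2 open, each post office uses its cheapest among the chosen.
{Blue, Green}: M1→Green 6, M2→Blue 3, M3→Green 2, M4→Green 5, M5→Blue 6, M6→Blue 3, M7→Blue 3, M8→Blue 6. Service cost 34.
{Blue, Amber}: service cost 42
{Red, Green}: service cost 44
Among all 6 size-2 choices, {Blue, Green} is lowest.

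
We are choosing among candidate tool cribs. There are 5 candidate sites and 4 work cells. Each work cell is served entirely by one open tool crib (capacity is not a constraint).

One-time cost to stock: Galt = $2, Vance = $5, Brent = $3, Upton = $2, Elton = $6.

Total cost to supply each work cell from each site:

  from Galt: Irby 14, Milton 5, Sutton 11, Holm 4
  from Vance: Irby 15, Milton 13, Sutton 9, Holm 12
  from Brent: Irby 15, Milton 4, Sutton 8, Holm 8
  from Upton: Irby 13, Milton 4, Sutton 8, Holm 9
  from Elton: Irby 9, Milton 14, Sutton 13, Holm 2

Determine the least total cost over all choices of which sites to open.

Minimum total cost: 31

For any fixed open set, each work cell goes to its cheapest open site; total = fixed + service.
{Upton, Elton}: Irby→Elton 9, Milton→Upton 4, Sutton→Upton 8, Holm→Elton 2. Service 23; fixed 8; total 31.
{Brent, Elton}: service 23 + fixed 9 = 32
{Galt, Upton}: service 29 + fixed 4 = 33
{Galt, Vance, Brent, Upton, Elton}: service 23 + fixed 18 = 41
No other subset beats 31.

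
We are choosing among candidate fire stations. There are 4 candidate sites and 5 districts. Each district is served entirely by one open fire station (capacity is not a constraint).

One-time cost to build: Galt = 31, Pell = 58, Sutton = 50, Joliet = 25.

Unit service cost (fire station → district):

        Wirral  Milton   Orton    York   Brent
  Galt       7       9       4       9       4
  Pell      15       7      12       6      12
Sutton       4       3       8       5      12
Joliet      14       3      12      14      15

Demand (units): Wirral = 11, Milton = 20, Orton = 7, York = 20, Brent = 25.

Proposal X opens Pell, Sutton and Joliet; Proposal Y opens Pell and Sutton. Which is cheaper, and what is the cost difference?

Proposal Y is cheaper by 25.

Proposal X: {Pell, Sutton, Joliet}: Wirral→Sutton 4·11=44, Milton→Sutton 3·20=60, Orton→Sutton 8·7=56, York→Sutton 5·20=100, Brent→Pell 12·25=300. Service 560; fixed 133; total 693.
Proposal Y: {Pell, Sutton}: Wirral→Sutton 4·11=44, Milton→Sutton 3·20=60, Orton→Sutton 8·7=56, York→Sutton 5·20=100, Brent→Pell 12·25=300. Service 560; fixed 108; total 668.
Difference: |693 − 668| = 25.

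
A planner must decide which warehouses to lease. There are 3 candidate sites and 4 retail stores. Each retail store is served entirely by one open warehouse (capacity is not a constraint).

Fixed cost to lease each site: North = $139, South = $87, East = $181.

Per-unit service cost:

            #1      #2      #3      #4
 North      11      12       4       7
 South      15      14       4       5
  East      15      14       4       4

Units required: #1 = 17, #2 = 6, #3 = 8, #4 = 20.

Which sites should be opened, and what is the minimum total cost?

Open South only; minimum total cost 558.

For any fixed open set, each retail store goes to its cheapest open site; total = fixed + service.
{South}: #1→South 15·17=255, #2→South 14·6=84, #3→South 4·8=32, #4→South 5·20=100. Service 471; fixed 87; total 558.
{North}: #1→North 11·17=187, #2→North 12·6=72, #3→North 4·8=32, #4→North 7·20=140. Service 431; fixed 139; total 570.
{North, South}: #1→North 11·17=187, #2→North 12·6=72, #3→North 4·8=32, #4→South 5·20=100. Service 391; fixed 226; total 617.
{North, South, East}: #1→North 11·17=187, #2→North 12·6=72, #3→North 4·8=32, #4→East 4·20=80. Service 371; fixed 407; total 778.
No other subset beats 558.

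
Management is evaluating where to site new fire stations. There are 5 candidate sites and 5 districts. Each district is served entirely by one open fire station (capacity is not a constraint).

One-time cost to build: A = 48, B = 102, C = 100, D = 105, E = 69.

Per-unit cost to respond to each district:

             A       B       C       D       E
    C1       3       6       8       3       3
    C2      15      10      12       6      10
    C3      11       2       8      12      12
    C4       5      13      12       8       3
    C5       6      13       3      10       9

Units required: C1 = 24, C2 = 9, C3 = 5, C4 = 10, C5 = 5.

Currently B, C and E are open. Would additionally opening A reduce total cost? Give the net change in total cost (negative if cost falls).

Current service cost with {B, C, E}: 217.
Adding A: each district re-picks its cheapest; new service cost 217, saving 0.
Extra fixed cost: 48. Net change = 48 − 0 = 48.
(Totals: 488 → 536.)

No — net change +48 (cost rises by 48).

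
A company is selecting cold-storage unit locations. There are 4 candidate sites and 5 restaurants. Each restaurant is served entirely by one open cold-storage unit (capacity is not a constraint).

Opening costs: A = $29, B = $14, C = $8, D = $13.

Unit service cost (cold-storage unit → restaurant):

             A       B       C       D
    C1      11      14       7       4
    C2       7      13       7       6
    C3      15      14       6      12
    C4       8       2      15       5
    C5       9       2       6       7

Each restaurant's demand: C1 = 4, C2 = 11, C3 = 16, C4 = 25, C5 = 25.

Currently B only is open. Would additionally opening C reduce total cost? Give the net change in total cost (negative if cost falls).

Yes — net change −214 (cost falls by 214).

Current service cost with {B}: 523.
Adding C: each restaurant re-picks its cheapest; new service cost 301, saving 222.
Extra fixed cost: 8. Net change = 8 − 222 = -214.
(Totals: 537 → 323.)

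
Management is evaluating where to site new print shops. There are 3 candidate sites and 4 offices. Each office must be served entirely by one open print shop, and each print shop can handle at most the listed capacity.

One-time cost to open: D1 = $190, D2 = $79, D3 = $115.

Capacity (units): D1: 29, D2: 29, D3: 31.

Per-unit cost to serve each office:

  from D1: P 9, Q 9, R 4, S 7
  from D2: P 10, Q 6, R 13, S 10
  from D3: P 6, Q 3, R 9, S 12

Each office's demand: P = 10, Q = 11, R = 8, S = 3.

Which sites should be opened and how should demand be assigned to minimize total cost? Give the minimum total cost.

Minimum total cost: 389

Open {D2, D3}: P→D3 6·10=60, Q→D3 3·11=33, R→D3 9·8=72, S→D2 10·3=30.
Loads: D2 carries 3/29, D3 carries 29/31. Service 195; fixed 194; total 389.
Next best feasible plan costs 421.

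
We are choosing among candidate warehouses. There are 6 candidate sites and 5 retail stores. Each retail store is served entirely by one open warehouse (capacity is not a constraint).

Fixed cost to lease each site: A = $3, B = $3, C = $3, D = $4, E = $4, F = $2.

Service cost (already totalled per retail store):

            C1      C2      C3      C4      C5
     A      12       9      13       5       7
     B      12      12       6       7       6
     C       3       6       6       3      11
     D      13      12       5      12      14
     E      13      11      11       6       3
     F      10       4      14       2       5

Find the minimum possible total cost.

Minimum total cost: 25

For any fixed open set, each retail store goes to its cheapest open site; total = fixed + service.
{C, F}: C1→C 3, C2→F 4, C3→C 6, C4→F 2, C5→F 5. Service 20; fixed 5; total 25.
{C, E, F}: service 18 + fixed 9 = 27
{A, C, F}: service 20 + fixed 8 = 28
{A, B, C, D, E, F}: C1→C 3, C2→F 4, C3→D 5, C4→F 2, C5→E 3. Service 17; fixed 19; total 36.
No other subset beats 25.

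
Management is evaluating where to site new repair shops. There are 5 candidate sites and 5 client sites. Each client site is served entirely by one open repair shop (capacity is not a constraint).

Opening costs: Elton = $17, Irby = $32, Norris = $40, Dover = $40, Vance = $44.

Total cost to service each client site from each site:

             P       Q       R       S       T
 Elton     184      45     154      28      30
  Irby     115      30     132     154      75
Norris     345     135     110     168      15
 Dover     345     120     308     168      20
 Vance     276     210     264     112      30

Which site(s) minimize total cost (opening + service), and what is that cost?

Open Elton and Irby; minimum total cost 384.

For any fixed open set, each client site goes to its cheapest open site; total = fixed + service.
{Elton, Irby}: P→Irby 115, Q→Irby 30, R→Irby 132, S→Elton 28, T→Elton 30. Service 335; fixed 49; total 384.
{Elton, Irby, Norris}: service 298 + fixed 89 = 387
{Elton, Irby, Dover}: P→Irby 115, Q→Irby 30, R→Irby 132, S→Elton 28, T→Dover 20. Service 325; fixed 89; total 414.
{Elton, Irby, Norris, Dover, Vance}: service 298 + fixed 173 = 471
No other subset beats 384.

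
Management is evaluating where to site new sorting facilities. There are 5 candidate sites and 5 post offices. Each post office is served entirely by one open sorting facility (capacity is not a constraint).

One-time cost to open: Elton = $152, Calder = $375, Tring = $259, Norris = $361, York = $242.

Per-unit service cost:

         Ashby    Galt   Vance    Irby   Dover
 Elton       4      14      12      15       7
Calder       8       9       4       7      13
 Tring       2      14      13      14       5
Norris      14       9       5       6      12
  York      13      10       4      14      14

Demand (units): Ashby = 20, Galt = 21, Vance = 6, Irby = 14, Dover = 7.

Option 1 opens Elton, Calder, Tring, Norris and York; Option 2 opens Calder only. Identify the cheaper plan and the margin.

Option 2 is cheaper by 824.

Option 1: {Elton, Calder, Tring, Norris, York}: Ashby→Tring 2·20=40, Galt→Calder 9·21=189, Vance→Calder 4·6=24, Irby→Norris 6·14=84, Dover→Tring 5·7=35. Service 372; fixed 1389; total 1761.
Option 2: {Calder}: Ashby→Calder 8·20=160, Galt→Calder 9·21=189, Vance→Calder 4·6=24, Irby→Calder 7·14=98, Dover→Calder 13·7=91. Service 562; fixed 375; total 937.
Difference: |1761 − 937| = 824.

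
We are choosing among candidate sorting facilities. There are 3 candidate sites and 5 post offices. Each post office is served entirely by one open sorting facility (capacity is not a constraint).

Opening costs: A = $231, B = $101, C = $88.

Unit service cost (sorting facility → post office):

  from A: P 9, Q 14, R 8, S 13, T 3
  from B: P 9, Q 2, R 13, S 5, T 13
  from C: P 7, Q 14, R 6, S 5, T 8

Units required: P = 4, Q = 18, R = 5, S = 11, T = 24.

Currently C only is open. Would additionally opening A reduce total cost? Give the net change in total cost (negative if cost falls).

Current service cost with {C}: 557.
Adding A: each post office re-picks its cheapest; new service cost 437, saving 120.
Extra fixed cost: 231. Net change = 231 − 120 = 111.
(Totals: 645 → 756.)

No — net change +111 (cost rises by 111).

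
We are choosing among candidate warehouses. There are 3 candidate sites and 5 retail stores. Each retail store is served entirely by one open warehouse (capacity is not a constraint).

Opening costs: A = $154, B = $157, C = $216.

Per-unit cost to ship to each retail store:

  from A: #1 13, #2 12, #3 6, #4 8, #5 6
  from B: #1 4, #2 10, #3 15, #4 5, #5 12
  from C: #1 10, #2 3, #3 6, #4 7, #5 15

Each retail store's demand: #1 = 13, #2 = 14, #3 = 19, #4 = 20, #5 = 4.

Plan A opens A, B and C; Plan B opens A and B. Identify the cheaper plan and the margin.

Plan B is cheaper by 118.

Plan A: {A, B, C}: #1→B 4·13=52, #2→C 3·14=42, #3→A 6·19=114, #4→B 5·20=100, #5→A 6·4=24. Service 332; fixed 527; total 859.
Plan B: {A, B}: #1→B 4·13=52, #2→B 10·14=140, #3→A 6·19=114, #4→B 5·20=100, #5→A 6·4=24. Service 430; fixed 311; total 741.
Difference: |859 − 741| = 118.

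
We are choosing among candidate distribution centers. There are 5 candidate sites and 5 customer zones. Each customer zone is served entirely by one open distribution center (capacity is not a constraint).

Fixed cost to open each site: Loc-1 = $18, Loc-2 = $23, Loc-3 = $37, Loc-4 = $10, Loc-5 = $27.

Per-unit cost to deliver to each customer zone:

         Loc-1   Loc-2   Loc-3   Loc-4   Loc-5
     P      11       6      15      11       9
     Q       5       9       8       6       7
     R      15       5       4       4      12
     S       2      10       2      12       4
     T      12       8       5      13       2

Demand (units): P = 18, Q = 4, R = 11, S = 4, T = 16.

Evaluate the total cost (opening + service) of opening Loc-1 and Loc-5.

Total cost: 399

Each customer zone is assigned to its cheapest site among the open ones.
{Loc-1, Loc-5}: P→Loc-5 9·18=162, Q→Loc-1 5·4=20, R→Loc-5 12·11=132, S→Loc-1 2·4=8, T→Loc-5 2·16=32. Service 354; fixed 45; total 399.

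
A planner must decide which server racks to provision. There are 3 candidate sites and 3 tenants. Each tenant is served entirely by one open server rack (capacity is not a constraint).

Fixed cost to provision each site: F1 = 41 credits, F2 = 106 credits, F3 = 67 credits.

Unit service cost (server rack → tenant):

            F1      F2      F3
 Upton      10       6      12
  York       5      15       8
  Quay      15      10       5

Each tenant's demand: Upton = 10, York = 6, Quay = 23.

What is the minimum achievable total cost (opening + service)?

Minimum total cost: 350

For any fixed open set, each tenant goes to its cheapest open site; total = fixed + service.
{F3}: Upton→F3 12·10=120, York→F3 8·6=48, Quay→F3 5·23=115. Service 283; fixed 67; total 350.
{F1, F3}: Upton→F1 10·10=100, York→F1 5·6=30, Quay→F3 5·23=115. Service 245; fixed 108; total 353.
{F2, F3}: service 223 + fixed 173 = 396
{F1, F2, F3}: Upton→F2 6·10=60, York→F1 5·6=30, Quay→F3 5·23=115. Service 205; fixed 214; total 419.
(All 7 nonempty subsets were checked; F3 only is lowest.)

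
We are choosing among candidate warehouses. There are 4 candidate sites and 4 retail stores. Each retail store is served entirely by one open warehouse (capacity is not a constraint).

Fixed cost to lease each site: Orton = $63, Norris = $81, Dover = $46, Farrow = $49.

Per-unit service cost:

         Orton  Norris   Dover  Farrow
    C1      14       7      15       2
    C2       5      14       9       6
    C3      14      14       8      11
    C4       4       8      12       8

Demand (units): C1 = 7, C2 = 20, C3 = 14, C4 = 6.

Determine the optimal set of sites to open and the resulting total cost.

For any fixed open set, each retail store goes to its cheapest open site; total = fixed + service.
{Farrow}: C1→Farrow 2·7=14, C2→Farrow 6·20=120, C3→Farrow 11·14=154, C4→Farrow 8·6=48. Service 336; fixed 49; total 385.
{Dover, Farrow}: service 294 + fixed 95 = 389
{Orton, Farrow}: service 292 + fixed 112 = 404
{Orton, Norris, Dover, Farrow}: service 250 + fixed 239 = 489
(All 15 nonempty subsets were checked; Farrow only is lowest.)

Open Farrow only; minimum total cost 385.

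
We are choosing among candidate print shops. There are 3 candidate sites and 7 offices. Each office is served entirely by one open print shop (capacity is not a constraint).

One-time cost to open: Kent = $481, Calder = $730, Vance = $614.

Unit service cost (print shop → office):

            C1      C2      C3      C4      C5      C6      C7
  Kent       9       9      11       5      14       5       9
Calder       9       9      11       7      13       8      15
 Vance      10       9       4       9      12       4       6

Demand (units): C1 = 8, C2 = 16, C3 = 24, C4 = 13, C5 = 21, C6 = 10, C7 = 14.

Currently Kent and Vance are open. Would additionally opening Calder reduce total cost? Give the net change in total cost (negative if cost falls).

No — net change +730 (cost rises by 730).

Current service cost with {Kent, Vance}: 753.
Adding Calder: each office re-picks its cheapest; new service cost 753, saving 0.
Extra fixed cost: 730. Net change = 730 − 0 = 730.
(Totals: 1848 → 2578.)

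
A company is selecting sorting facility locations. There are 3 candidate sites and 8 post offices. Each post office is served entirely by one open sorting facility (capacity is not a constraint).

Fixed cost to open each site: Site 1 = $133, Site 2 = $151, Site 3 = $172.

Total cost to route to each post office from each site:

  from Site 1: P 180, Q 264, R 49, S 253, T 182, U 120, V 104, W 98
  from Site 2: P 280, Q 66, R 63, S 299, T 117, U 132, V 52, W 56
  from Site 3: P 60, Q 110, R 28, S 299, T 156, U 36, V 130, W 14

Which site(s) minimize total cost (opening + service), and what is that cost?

For any fixed open set, each post office goes to its cheapest open site; total = fixed + service.
{Site 2, Site 3}: P→Site 3 60, Q→Site 2 66, R→Site 3 28, S→Site 2 299, T→Site 2 117, U→Site 3 36, V→Site 2 52, W→Site 3 14. Service 672; fixed 323; total 995.
{Site 3}: P→Site 3 60, Q→Site 3 110, R→Site 3 28, S→Site 3 299, T→Site 3 156, U→Site 3 36, V→Site 3 130, W→Site 3 14. Service 833; fixed 172; total 1005.
{Site 1, Site 3}: service 761 + fixed 305 = 1066
{Site 1, Site 2, Site 3}: P→Site 3 60, Q→Site 2 66, R→Site 3 28, S→Site 1 253, T→Site 2 117, U→Site 3 36, V→Site 2 52, W→Site 3 14. Service 626; fixed 456; total 1082.
No other subset beats 995.

Open Site 2 and Site 3; minimum total cost 995.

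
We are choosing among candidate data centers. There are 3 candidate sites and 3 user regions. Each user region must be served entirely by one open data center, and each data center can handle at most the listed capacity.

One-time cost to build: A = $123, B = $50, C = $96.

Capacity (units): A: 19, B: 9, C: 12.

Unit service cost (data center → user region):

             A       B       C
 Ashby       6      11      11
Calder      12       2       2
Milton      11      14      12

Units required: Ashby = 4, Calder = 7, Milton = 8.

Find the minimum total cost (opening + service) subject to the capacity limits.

Minimum total cost: 299

Open {A, B}: Ashby→A 6·4=24, Calder→B 2·7=14, Milton→A 11·8=88.
Loads: A carries 12/19, B carries 7/9. Service 126; fixed 173; total 299.
Next best feasible plan costs 300.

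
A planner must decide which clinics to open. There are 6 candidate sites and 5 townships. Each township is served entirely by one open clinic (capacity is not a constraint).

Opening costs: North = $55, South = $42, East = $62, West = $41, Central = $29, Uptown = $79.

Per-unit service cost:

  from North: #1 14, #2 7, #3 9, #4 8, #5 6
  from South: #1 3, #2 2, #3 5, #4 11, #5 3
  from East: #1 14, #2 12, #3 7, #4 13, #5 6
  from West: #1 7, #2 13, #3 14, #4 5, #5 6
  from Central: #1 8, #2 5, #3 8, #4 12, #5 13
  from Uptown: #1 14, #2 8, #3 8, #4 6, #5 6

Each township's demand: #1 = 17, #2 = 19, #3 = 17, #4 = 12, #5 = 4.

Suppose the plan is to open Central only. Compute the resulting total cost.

Total cost: 592

Each township is assigned to its cheapest site among the open ones.
{Central}: #1→Central 8·17=136, #2→Central 5·19=95, #3→Central 8·17=136, #4→Central 12·12=144, #5→Central 13·4=52. Service 563; fixed 29; total 592.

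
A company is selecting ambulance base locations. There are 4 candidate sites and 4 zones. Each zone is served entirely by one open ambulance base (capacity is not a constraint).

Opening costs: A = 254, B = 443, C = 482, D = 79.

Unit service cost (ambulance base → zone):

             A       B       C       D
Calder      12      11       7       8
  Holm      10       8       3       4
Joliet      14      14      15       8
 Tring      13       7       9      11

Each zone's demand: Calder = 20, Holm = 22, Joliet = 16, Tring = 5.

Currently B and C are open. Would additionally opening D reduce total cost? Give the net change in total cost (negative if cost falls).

Yes — net change −17 (cost falls by 17).

Current service cost with {B, C}: 465.
Adding D: each zone re-picks its cheapest; new service cost 369, saving 96.
Extra fixed cost: 79. Net change = 79 − 96 = -17.
(Totals: 1390 → 1373.)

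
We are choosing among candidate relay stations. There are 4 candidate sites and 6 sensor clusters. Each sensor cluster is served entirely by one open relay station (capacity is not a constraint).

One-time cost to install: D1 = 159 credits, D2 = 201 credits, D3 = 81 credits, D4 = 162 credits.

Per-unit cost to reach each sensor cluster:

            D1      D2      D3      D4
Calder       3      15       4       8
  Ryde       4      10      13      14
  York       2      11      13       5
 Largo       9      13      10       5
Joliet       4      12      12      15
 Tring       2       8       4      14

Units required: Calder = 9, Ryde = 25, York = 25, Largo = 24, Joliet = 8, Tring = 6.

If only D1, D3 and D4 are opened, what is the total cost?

Total cost: 743

Each sensor cluster is assigned to its cheapest site among the open ones.
{D1, D3, D4}: Calder→D1 3·9=27, Ryde→D1 4·25=100, York→D1 2·25=50, Largo→D4 5·24=120, Joliet→D1 4·8=32, Tring→D1 2·6=12. Service 341; fixed 402; total 743.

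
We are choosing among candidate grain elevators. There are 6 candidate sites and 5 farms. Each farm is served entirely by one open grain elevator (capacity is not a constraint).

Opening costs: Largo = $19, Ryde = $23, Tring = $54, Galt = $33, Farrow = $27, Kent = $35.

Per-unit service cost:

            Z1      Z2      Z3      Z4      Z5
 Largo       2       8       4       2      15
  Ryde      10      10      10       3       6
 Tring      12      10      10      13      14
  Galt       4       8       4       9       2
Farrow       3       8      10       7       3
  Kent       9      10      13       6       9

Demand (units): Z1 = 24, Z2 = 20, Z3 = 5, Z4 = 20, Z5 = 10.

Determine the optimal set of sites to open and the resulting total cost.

Open Largo and Galt; minimum total cost 340.

For any fixed open set, each farm goes to its cheapest open site; total = fixed + service.
{Largo, Galt}: Z1→Largo 2·24=48, Z2→Largo 8·20=160, Z3→Largo 4·5=20, Z4→Largo 2·20=40, Z5→Galt 2·10=20. Service 288; fixed 52; total 340.
{Largo, Farrow}: Z1→Largo 2·24=48, Z2→Largo 8·20=160, Z3→Largo 4·5=20, Z4→Largo 2·20=40, Z5→Farrow 3·10=30. Service 298; fixed 46; total 344.
{Largo, Ryde, Galt}: service 288 + fixed 75 = 363
{Largo, Ryde, Tring, Galt, Farrow, Kent}: Z1→Largo 2·24=48, Z2→Largo 8·20=160, Z3→Largo 4·5=20, Z4→Largo 2·20=40, Z5→Galt 2·10=20. Service 288; fixed 191; total 479.
No other subset beats 340.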